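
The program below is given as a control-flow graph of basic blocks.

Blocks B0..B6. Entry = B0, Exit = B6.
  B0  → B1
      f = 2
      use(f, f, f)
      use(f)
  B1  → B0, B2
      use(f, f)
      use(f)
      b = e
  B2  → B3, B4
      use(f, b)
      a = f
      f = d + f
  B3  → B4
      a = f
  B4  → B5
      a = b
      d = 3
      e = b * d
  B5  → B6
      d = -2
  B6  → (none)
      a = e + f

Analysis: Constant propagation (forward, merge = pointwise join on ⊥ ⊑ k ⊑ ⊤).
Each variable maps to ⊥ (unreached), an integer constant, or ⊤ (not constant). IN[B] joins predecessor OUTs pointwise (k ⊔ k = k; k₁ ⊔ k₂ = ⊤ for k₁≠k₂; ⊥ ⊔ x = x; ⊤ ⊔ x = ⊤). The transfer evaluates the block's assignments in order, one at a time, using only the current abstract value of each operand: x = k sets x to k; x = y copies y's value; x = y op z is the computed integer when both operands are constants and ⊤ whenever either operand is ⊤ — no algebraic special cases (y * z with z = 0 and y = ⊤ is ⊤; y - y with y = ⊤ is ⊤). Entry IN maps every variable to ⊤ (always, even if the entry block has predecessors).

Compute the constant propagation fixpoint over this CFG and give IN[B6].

Per-block solution:
  B0:   IN=(all ⊤)   OUT={f:2; rest ⊤}
  B1:   IN={f:2; rest ⊤}   OUT={f:2; rest ⊤}
  B2:   IN={f:2; rest ⊤}   OUT={a:2; rest ⊤}
  B3:   IN={a:2; rest ⊤}   OUT=(all ⊤)
  B4:   IN=(all ⊤)   OUT={d:3; rest ⊤}
  B5:   IN={d:3; rest ⊤}   OUT={d:-2; rest ⊤}
  B6:   IN={d:-2; rest ⊤}   OUT={d:-2; rest ⊤}

Merge at B6: IN[B6] = OUT[B5] = {a: ⊤, b: ⊤, c: ⊤, d: -2, e: ⊤, f: ⊤}

Answer: {a: ⊤, b: ⊤, c: ⊤, d: -2, e: ⊤, f: ⊤}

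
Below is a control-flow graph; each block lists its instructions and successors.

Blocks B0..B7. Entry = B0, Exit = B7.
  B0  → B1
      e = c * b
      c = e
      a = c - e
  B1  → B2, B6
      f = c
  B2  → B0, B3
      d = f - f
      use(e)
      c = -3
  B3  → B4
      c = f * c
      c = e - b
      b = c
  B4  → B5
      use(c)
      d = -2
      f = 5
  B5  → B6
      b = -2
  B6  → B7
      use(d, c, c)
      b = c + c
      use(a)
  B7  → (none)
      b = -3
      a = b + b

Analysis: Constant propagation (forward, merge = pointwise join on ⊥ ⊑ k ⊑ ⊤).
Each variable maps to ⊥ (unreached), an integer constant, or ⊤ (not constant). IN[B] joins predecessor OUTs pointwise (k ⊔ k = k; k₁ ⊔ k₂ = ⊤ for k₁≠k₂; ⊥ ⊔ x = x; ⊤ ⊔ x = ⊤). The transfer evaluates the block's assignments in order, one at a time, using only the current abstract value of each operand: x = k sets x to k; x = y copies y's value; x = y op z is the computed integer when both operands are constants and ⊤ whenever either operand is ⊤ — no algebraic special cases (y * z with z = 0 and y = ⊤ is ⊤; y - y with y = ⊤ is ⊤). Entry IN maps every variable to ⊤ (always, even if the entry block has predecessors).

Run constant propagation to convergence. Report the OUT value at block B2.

Answer: {a: ⊤, b: ⊤, c: -3, d: ⊤, e: ⊤, f: ⊤}

Derivation:
Converged values:
  B0:   IN=(all ⊤)   OUT=(all ⊤)
  B1:   IN=(all ⊤)   OUT=(all ⊤)
  B2:   IN=(all ⊤)   OUT={c:-3; rest ⊤}
  B3:   IN={c:-3; rest ⊤}   OUT=(all ⊤)
  B4:   IN=(all ⊤)   OUT={d:-2, f:5; rest ⊤}
  B5:   IN={d:-2, f:5; rest ⊤}   OUT={b:-2, d:-2, f:5; rest ⊤}
  B6:   IN=(all ⊤)   OUT=(all ⊤)
  B7:   IN=(all ⊤)   OUT={a:-6, b:-3; rest ⊤}

Merge at B2: IN[B2] = OUT[B1] = {a: ⊤, b: ⊤, c: ⊤, d: ⊤, e: ⊤, f: ⊤}
Applying B2's transfer function to that IN value gives OUT[B2] (row B2 above).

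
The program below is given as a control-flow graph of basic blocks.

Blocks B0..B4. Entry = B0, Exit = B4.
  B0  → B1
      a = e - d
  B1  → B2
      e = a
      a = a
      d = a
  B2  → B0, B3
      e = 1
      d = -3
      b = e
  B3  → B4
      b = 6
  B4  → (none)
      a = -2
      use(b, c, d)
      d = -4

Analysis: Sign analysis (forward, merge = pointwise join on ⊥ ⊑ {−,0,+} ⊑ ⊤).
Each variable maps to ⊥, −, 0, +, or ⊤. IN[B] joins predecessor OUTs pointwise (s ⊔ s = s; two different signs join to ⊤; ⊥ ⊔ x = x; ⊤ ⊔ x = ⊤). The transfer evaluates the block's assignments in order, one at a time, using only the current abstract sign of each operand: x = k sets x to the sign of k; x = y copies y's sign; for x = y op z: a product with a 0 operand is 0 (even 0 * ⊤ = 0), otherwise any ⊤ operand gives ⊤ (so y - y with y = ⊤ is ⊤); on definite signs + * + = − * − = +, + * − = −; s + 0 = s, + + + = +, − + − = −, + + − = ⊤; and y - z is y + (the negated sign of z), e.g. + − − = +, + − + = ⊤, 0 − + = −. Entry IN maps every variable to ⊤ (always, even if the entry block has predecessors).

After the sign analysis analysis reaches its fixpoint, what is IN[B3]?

Answer: {a: ⊤, b: +, c: ⊤, d: -, e: +, f: ⊤}

Working:
Converged values:
  B0: | IN=(all ⊤) | OUT=(all ⊤)
  B1: | IN=(all ⊤) | OUT=(all ⊤)
  B2: | IN=(all ⊤) | OUT={b:+, d:-, e:+; rest ⊤}
  B3: | IN={b:+, d:-, e:+; rest ⊤} | OUT={b:+, d:-, e:+; rest ⊤}
  B4: | IN={b:+, d:-, e:+; rest ⊤} | OUT={a:-, b:+, d:-, e:+; rest ⊤}

Merge at B3: IN[B3] = OUT[B2] = {a: ⊤, b: +, c: ⊤, d: -, e: +, f: ⊤}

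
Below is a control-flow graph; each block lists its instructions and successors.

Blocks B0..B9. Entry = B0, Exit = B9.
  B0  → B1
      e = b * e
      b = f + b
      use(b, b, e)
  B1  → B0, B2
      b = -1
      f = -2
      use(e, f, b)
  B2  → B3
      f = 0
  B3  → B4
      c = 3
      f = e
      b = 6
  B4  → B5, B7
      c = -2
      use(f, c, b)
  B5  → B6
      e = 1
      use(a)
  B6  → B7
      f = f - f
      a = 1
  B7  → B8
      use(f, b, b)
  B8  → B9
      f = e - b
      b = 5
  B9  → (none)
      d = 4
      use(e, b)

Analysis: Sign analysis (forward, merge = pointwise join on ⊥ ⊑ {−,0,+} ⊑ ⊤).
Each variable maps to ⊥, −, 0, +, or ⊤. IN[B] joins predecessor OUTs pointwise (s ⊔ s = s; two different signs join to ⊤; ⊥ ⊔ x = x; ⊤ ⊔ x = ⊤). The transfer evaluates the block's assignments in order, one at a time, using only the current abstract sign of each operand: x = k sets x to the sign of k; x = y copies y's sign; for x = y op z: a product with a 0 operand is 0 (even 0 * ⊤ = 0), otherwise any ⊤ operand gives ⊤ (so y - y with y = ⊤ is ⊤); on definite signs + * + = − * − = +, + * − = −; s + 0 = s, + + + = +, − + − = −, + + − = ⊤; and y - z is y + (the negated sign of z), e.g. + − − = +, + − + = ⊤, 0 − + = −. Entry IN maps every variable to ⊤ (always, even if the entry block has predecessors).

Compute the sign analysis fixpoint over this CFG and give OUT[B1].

Per-block solution:
  B0:   IN=(all ⊤)   OUT=(all ⊤)
  B1:   IN=(all ⊤)   OUT={b:-, f:-; rest ⊤}
  B2:   IN={b:-, f:-; rest ⊤}   OUT={b:-, f:0; rest ⊤}
  B3:   IN={b:-, f:0; rest ⊤}   OUT={b:+, c:+; rest ⊤}
  B4:   IN={b:+, c:+; rest ⊤}   OUT={b:+, c:-; rest ⊤}
  B5:   IN={b:+, c:-; rest ⊤}   OUT={b:+, c:-, e:+; rest ⊤}
  B6:   IN={b:+, c:-, e:+; rest ⊤}   OUT={a:+, b:+, c:-, e:+; rest ⊤}
  B7:   IN={b:+, c:-; rest ⊤}   OUT={b:+, c:-; rest ⊤}
  B8:   IN={b:+, c:-; rest ⊤}   OUT={b:+, c:-; rest ⊤}
  B9:   IN={b:+, c:-; rest ⊤}   OUT={b:+, c:-, d:+; rest ⊤}

Merge at B1: IN[B1] = OUT[B0] = {a: ⊤, b: ⊤, c: ⊤, d: ⊤, e: ⊤, f: ⊤}
Applying B1's transfer function to that IN value gives OUT[B1] (row B1 above).

Answer: {a: ⊤, b: -, c: ⊤, d: ⊤, e: ⊤, f: -}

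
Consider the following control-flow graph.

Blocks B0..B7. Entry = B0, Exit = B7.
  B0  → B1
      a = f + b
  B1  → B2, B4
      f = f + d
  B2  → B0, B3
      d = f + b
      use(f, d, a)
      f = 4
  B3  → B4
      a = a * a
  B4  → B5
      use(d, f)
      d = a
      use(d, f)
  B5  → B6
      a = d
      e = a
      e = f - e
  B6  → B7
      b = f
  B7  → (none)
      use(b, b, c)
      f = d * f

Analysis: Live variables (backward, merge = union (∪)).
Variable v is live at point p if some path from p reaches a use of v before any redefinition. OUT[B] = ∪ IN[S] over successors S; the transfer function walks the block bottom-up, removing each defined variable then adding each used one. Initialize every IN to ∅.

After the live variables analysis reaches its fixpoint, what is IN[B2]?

Answer: {a, b, c, f}

Derivation:
Per-block solution:
  B0: | IN={b, c, d, f} | OUT={a, b, c, d, f}
  B1: | IN={a, b, c, d, f} | OUT={a, b, c, d, f}
  B2: | IN={a, b, c, f} | OUT={a, b, c, d, f}
  B3: | IN={a, c, d, f} | OUT={a, c, d, f}
  B4: | IN={a, c, d, f} | OUT={c, d, f}
  B5: | IN={c, d, f} | OUT={c, d, f}
  B6: | IN={c, d, f} | OUT={b, c, d, f}
  B7: | IN={b, c, d, f} | OUT={}

Merge at B2: OUT[B2] = IN[B0] ⊔ IN[B3] = {a, b, c, d, f}
Applying B2's transfer function to that OUT value gives IN[B2] (row B2 above).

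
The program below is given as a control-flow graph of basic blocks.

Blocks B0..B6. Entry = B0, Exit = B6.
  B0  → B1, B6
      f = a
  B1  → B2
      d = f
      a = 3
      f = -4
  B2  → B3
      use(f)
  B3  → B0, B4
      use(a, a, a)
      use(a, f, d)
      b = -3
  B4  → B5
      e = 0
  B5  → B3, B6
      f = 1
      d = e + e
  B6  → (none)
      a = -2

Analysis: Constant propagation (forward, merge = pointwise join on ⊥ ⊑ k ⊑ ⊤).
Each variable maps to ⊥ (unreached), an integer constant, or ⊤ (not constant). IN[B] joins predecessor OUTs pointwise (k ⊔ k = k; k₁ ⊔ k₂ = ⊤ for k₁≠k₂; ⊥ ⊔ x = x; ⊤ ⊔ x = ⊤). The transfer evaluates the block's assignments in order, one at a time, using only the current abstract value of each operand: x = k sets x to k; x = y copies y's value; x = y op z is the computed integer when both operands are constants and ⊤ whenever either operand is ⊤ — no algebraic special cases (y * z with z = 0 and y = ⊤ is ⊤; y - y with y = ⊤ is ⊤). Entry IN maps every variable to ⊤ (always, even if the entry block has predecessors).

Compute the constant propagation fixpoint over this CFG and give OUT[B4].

Answer: {a: 3, b: -3, c: ⊤, d: ⊤, e: 0, f: ⊤}

Trace:
Per-block solution:
  B0:  IN=(all ⊤)  OUT=(all ⊤)
  B1:  IN=(all ⊤)  OUT={a:3, f:-4; rest ⊤}
  B2:  IN={a:3, f:-4; rest ⊤}  OUT={a:3, f:-4; rest ⊤}
  B3:  IN={a:3; rest ⊤}  OUT={a:3, b:-3; rest ⊤}
  B4:  IN={a:3, b:-3; rest ⊤}  OUT={a:3, b:-3, e:0; rest ⊤}
  B5:  IN={a:3, b:-3, e:0; rest ⊤}  OUT={a:3, b:-3, d:0, e:0, f:1; rest ⊤}
  B6:  IN=(all ⊤)  OUT={a:-2; rest ⊤}

Merge at B4: IN[B4] = OUT[B3] = {a: 3, b: -3, c: ⊤, d: ⊤, e: ⊤, f: ⊤}
Applying B4's transfer function to that IN value gives OUT[B4] (row B4 above).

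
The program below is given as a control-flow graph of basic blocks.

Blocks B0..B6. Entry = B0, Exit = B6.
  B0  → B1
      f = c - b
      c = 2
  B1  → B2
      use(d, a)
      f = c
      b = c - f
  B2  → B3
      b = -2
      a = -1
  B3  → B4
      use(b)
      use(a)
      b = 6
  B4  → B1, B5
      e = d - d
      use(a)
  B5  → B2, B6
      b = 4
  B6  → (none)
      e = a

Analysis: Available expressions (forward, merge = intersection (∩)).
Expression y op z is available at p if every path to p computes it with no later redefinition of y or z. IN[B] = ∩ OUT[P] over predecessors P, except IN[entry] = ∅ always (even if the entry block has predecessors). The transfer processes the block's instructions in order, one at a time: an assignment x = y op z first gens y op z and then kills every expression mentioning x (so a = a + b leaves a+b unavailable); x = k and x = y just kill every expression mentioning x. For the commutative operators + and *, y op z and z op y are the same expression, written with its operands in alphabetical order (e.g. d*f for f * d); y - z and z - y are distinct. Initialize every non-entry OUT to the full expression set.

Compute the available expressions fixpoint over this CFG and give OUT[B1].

Converged values:
  B0:  IN={}  OUT={}
  B1:  IN={}  OUT={c-f}
  B2:  IN={c-f}  OUT={c-f}
  B3:  IN={c-f}  OUT={c-f}
  B4:  IN={c-f}  OUT={c-f, d-d}
  B5:  IN={c-f, d-d}  OUT={c-f, d-d}
  B6:  IN={c-f, d-d}  OUT={c-f, d-d}

Merge at B1: IN[B1] = OUT[B0] ∩ OUT[B4] = {}
Applying B1's transfer function to that IN value gives OUT[B1] (row B1 above).

Answer: {c-f}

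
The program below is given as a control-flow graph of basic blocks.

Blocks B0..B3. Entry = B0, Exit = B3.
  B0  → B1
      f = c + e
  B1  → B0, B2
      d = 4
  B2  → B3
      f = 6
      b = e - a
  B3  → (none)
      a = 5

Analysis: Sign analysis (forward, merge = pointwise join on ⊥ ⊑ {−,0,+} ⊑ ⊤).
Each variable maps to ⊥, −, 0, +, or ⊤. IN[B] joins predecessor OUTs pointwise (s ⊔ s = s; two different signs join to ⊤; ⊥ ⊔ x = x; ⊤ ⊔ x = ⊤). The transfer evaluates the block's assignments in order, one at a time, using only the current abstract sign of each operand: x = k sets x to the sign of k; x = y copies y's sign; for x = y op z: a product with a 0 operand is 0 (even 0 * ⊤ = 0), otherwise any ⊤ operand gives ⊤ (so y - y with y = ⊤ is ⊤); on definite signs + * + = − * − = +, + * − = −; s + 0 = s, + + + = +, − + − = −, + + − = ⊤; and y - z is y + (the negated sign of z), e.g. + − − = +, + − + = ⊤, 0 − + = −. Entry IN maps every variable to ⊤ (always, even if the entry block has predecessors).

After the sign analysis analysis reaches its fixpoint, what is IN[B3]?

Fixpoint table:
  B0:   IN=(all ⊤)   OUT=(all ⊤)
  B1:   IN=(all ⊤)   OUT={d:+; rest ⊤}
  B2:   IN={d:+; rest ⊤}   OUT={d:+, f:+; rest ⊤}
  B3:   IN={d:+, f:+; rest ⊤}   OUT={a:+, d:+, f:+; rest ⊤}

Merge at B3: IN[B3] = OUT[B2] = {a: ⊤, b: ⊤, c: ⊤, d: +, e: ⊤, f: +}

Answer: {a: ⊤, b: ⊤, c: ⊤, d: +, e: ⊤, f: +}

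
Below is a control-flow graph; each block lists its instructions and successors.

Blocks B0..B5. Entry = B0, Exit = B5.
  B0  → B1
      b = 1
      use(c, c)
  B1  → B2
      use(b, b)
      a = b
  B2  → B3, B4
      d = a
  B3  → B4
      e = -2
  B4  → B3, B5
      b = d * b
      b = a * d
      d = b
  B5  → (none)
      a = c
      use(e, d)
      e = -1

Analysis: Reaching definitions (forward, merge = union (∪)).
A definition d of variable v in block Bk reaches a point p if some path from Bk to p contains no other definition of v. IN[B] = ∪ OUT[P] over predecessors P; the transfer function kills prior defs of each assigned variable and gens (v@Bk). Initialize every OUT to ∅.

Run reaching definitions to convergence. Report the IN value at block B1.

Converged values:
  B0:  IN={}  OUT={b@B0}
  B1:  IN={b@B0}  OUT={a@B1, b@B0}
  B2:  IN={a@B1, b@B0}  OUT={a@B1, b@B0, d@B2}
  B3:  IN={a@B1, b@B0, b@B4, d@B2, d@B4, e@B3}  OUT={a@B1, b@B0, b@B4, d@B2, d@B4, e@B3}
  B4:  IN={a@B1, b@B0, b@B4, d@B2, d@B4, e@B3}  OUT={a@B1, b@B4, d@B4, e@B3}
  B5:  IN={a@B1, b@B4, d@B4, e@B3}  OUT={a@B5, b@B4, d@B4, e@B5}

Merge at B1: IN[B1] = OUT[B0] = {b@B0}

Answer: {b@B0}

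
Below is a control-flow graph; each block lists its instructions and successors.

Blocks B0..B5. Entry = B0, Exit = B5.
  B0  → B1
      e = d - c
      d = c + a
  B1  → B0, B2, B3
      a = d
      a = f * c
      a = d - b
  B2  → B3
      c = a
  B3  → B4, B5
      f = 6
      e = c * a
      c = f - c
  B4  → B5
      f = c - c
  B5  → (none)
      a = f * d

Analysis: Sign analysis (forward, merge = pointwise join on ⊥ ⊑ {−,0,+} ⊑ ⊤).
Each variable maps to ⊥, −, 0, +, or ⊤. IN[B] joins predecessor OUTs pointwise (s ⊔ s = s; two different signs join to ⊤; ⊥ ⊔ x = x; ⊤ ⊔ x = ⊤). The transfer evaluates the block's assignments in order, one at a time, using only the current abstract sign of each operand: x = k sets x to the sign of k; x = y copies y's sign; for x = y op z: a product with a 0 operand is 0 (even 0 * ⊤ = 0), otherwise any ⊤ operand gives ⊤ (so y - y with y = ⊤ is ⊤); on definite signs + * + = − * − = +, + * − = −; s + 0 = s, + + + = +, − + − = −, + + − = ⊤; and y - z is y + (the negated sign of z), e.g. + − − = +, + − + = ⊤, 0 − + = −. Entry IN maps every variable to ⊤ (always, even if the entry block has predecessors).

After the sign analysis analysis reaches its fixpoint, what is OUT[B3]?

Per-block solution:
  B0: | IN=(all ⊤) | OUT=(all ⊤)
  B1: | IN=(all ⊤) | OUT=(all ⊤)
  B2: | IN=(all ⊤) | OUT=(all ⊤)
  B3: | IN=(all ⊤) | OUT={f:+; rest ⊤}
  B4: | IN={f:+; rest ⊤} | OUT=(all ⊤)
  B5: | IN=(all ⊤) | OUT=(all ⊤)

Merge at B3: IN[B3] = OUT[B1] ⊔ OUT[B2] = {a: ⊤, b: ⊤, c: ⊤, d: ⊤, e: ⊤, f: ⊤}
Applying B3's transfer function to that IN value gives OUT[B3] (row B3 above).

Answer: {a: ⊤, b: ⊤, c: ⊤, d: ⊤, e: ⊤, f: +}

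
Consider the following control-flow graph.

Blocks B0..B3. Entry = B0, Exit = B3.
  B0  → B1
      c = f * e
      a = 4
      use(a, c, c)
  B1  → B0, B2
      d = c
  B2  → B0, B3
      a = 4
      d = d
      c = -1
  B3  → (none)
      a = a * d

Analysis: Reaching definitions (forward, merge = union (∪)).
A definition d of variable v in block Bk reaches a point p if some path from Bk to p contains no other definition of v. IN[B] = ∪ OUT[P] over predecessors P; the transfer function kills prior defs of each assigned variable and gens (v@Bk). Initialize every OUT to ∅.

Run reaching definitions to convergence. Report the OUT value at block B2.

Converged values:
  B0:  IN={a@B0, a@B2, c@B0, c@B2, d@B1, d@B2}  OUT={a@B0, c@B0, d@B1, d@B2}
  B1:  IN={a@B0, c@B0, d@B1, d@B2}  OUT={a@B0, c@B0, d@B1}
  B2:  IN={a@B0, c@B0, d@B1}  OUT={a@B2, c@B2, d@B2}
  B3:  IN={a@B2, c@B2, d@B2}  OUT={a@B3, c@B2, d@B2}

Merge at B2: IN[B2] = OUT[B1] = {a@B0, c@B0, d@B1}
Applying B2's transfer function to that IN value gives OUT[B2] (row B2 above).

Answer: {a@B2, c@B2, d@B2}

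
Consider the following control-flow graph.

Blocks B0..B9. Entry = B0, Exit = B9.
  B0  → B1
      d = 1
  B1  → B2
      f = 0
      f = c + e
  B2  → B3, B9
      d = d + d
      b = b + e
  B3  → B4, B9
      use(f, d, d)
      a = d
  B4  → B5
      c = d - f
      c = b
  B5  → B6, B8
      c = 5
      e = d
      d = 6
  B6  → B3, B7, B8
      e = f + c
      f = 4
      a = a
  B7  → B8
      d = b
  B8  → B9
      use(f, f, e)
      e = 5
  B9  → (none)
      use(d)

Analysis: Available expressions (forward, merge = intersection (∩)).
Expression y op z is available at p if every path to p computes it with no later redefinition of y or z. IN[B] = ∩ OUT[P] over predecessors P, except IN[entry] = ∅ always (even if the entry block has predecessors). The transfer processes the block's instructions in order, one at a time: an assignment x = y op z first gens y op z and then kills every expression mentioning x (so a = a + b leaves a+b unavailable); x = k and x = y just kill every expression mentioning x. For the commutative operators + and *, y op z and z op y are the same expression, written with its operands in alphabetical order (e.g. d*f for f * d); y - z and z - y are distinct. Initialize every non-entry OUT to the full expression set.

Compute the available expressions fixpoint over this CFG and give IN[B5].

Answer: {d-f}

Working:
Converged values:
  B0:  IN={}  OUT={}
  B1:  IN={}  OUT={c+e}
  B2:  IN={c+e}  OUT={c+e}
  B3:  IN={}  OUT={}
  B4:  IN={}  OUT={d-f}
  B5:  IN={d-f}  OUT={}
  B6:  IN={}  OUT={}
  B7:  IN={}  OUT={}
  B8:  IN={}  OUT={}
  B9:  IN={}  OUT={}

Merge at B5: IN[B5] = OUT[B4] = {d-f}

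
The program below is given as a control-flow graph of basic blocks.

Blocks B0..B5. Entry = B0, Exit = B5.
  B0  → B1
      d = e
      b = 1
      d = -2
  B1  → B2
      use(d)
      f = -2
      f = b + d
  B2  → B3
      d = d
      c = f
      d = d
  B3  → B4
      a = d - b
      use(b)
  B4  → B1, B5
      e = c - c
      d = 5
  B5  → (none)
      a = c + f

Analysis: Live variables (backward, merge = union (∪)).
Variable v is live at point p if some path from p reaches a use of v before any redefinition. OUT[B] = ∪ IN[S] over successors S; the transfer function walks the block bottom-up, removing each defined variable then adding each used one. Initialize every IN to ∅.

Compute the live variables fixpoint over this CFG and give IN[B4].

Converged values:
  B0: | IN={e} | OUT={b, d}
  B1: | IN={b, d} | OUT={b, d, f}
  B2: | IN={b, d, f} | OUT={b, c, d, f}
  B3: | IN={b, c, d, f} | OUT={b, c, f}
  B4: | IN={b, c, f} | OUT={b, c, d, f}
  B5: | IN={c, f} | OUT={}

Merge at B4: OUT[B4] = IN[B1] ⊔ IN[B5] = {b, c, d, f}
Applying B4's transfer function to that OUT value gives IN[B4] (row B4 above).

Answer: {b, c, f}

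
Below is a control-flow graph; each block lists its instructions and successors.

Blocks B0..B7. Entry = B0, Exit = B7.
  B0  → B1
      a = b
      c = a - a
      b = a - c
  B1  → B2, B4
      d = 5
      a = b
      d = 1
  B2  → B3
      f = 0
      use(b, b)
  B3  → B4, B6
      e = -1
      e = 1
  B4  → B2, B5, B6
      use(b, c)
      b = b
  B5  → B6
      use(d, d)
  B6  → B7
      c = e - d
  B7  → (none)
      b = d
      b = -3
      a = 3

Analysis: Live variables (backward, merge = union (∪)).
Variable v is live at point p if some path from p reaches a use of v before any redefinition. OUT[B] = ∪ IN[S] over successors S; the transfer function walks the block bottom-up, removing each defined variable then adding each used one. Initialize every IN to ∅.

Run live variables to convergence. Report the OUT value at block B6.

Per-block solution:
  B0:   IN={b, e}   OUT={b, c, e}
  B1:   IN={b, c, e}   OUT={b, c, d, e}
  B2:   IN={b, c, d}   OUT={b, c, d}
  B3:   IN={b, c, d}   OUT={b, c, d, e}
  B4:   IN={b, c, d, e}   OUT={b, c, d, e}
  B5:   IN={d, e}   OUT={d, e}
  B6:   IN={d, e}   OUT={d}
  B7:   IN={d}   OUT={}

Merge at B6: OUT[B6] = IN[B7] = {d}

Answer: {d}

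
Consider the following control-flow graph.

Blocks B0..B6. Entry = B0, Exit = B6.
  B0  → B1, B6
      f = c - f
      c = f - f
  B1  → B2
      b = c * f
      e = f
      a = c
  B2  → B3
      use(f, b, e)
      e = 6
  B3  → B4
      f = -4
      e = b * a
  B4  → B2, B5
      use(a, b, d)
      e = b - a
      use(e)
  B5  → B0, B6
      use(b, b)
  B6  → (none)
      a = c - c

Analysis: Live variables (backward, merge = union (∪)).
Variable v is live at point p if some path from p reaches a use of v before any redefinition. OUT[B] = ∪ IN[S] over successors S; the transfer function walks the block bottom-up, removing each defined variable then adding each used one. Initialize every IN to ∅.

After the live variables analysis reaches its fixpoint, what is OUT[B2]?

Fixpoint table:
  B0: | IN={c, d, f} | OUT={c, d, f}
  B1: | IN={c, d, f} | OUT={a, b, c, d, e, f}
  B2: | IN={a, b, c, d, e, f} | OUT={a, b, c, d}
  B3: | IN={a, b, c, d} | OUT={a, b, c, d, f}
  B4: | IN={a, b, c, d, f} | OUT={a, b, c, d, e, f}
  B5: | IN={b, c, d, f} | OUT={c, d, f}
  B6: | IN={c} | OUT={}

Merge at B2: OUT[B2] = IN[B3] = {a, b, c, d}

Answer: {a, b, c, d}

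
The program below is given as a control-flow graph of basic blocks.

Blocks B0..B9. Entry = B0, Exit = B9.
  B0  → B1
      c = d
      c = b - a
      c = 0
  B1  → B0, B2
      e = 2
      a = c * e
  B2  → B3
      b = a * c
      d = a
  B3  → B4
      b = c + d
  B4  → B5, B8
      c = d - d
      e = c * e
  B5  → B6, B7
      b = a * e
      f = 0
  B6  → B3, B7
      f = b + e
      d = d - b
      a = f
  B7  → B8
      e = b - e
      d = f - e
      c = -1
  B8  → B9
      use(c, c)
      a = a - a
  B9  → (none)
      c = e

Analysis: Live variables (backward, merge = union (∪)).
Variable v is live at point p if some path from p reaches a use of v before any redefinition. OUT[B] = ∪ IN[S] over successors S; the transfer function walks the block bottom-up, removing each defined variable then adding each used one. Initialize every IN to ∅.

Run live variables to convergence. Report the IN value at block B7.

Answer: {a, b, e, f}

Trace:
Per-block solution:
  B0:   IN={a, b, d}   OUT={b, c, d}
  B1:   IN={b, c, d}   OUT={a, b, c, d, e}
  B2:   IN={a, c, e}   OUT={a, c, d, e}
  B3:   IN={a, c, d, e}   OUT={a, d, e}
  B4:   IN={a, d, e}   OUT={a, c, d, e}
  B5:   IN={a, c, d, e}   OUT={a, b, c, d, e, f}
  B6:   IN={b, c, d, e}   OUT={a, b, c, d, e, f}
  B7:   IN={a, b, e, f}   OUT={a, c, e}
  B8:   IN={a, c, e}   OUT={e}
  B9:   IN={e}   OUT={}

Merge at B7: OUT[B7] = IN[B8] = {a, c, e}
Applying B7's transfer function to that OUT value gives IN[B7] (row B7 above).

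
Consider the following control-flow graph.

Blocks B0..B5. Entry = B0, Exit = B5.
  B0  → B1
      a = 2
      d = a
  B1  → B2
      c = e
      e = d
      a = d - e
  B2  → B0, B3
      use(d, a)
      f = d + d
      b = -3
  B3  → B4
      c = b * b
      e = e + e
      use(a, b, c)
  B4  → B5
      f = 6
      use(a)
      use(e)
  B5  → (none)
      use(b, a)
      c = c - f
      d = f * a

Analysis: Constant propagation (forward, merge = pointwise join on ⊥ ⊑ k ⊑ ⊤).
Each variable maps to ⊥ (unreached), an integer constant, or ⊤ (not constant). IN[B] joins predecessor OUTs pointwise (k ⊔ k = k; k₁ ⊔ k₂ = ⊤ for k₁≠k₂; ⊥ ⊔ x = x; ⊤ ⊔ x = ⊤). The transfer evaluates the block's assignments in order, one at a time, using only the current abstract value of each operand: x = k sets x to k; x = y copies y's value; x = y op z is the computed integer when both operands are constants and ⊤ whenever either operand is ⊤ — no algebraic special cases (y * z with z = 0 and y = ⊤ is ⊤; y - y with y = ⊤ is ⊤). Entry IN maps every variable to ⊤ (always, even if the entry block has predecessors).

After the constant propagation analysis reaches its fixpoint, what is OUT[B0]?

Fixpoint table:
  B0: | IN=(all ⊤) | OUT={a:2, d:2; rest ⊤}
  B1: | IN={a:2, d:2; rest ⊤} | OUT={a:0, d:2, e:2; rest ⊤}
  B2: | IN={a:0, d:2, e:2; rest ⊤} | OUT={a:0, b:-3, d:2, e:2, f:4; rest ⊤}
  B3: | IN={a:0, b:-3, d:2, e:2, f:4; rest ⊤} | OUT={a:0, b:-3, c:9, d:2, e:4, f:4; rest ⊤}
  B4: | IN={a:0, b:-3, c:9, d:2, e:4, f:4; rest ⊤} | OUT={a:0, b:-3, c:9, d:2, e:4, f:6; rest ⊤}
  B5: | IN={a:0, b:-3, c:9, d:2, e:4, f:6; rest ⊤} | OUT={a:0, b:-3, c:3, d:0, e:4, f:6; rest ⊤}

Merge at B0 (entry node, so the boundary value (all ⊤) is joined with the incoming edge(s)): IN[B0] = (all ⊤) ⊔ OUT[B2] = {a: ⊤, b: ⊤, c: ⊤, d: ⊤, e: ⊤, f: ⊤}
Applying B0's transfer function to that IN value gives OUT[B0] (row B0 above).

Answer: {a: 2, b: ⊤, c: ⊤, d: 2, e: ⊤, f: ⊤}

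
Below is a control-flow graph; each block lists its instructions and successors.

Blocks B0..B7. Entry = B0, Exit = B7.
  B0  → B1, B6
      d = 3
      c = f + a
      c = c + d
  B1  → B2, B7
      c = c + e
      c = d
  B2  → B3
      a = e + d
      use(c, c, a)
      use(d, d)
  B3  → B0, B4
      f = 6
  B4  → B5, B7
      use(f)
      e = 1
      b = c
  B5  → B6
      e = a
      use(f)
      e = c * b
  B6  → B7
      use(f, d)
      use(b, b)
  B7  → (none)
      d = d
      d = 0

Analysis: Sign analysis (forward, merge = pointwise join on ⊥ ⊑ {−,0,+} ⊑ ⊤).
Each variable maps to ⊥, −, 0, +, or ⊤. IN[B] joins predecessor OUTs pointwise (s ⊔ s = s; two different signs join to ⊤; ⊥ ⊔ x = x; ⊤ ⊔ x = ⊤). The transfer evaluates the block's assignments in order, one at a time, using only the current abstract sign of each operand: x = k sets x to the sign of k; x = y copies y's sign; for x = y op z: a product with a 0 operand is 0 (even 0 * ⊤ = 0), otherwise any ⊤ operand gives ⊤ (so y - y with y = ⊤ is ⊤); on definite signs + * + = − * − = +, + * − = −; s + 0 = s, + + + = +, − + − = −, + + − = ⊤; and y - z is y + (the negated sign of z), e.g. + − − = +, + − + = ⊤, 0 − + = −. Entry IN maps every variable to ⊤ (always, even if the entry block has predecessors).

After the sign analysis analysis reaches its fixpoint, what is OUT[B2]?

Fixpoint table:
  B0:  IN=(all ⊤)  OUT={d:+; rest ⊤}
  B1:  IN={d:+; rest ⊤}  OUT={c:+, d:+; rest ⊤}
  B2:  IN={c:+, d:+; rest ⊤}  OUT={c:+, d:+; rest ⊤}
  B3:  IN={c:+, d:+; rest ⊤}  OUT={c:+, d:+, f:+; rest ⊤}
  B4:  IN={c:+, d:+, f:+; rest ⊤}  OUT={b:+, c:+, d:+, e:+, f:+; rest ⊤}
  B5:  IN={b:+, c:+, d:+, e:+, f:+; rest ⊤}  OUT={b:+, c:+, d:+, e:+, f:+; rest ⊤}
  B6:  IN={d:+; rest ⊤}  OUT={d:+; rest ⊤}
  B7:  IN={d:+; rest ⊤}  OUT={d:0; rest ⊤}

Merge at B2: IN[B2] = OUT[B1] = {a: ⊤, b: ⊤, c: +, d: +, e: ⊤, f: ⊤}
Applying B2's transfer function to that IN value gives OUT[B2] (row B2 above).

Answer: {a: ⊤, b: ⊤, c: +, d: +, e: ⊤, f: ⊤}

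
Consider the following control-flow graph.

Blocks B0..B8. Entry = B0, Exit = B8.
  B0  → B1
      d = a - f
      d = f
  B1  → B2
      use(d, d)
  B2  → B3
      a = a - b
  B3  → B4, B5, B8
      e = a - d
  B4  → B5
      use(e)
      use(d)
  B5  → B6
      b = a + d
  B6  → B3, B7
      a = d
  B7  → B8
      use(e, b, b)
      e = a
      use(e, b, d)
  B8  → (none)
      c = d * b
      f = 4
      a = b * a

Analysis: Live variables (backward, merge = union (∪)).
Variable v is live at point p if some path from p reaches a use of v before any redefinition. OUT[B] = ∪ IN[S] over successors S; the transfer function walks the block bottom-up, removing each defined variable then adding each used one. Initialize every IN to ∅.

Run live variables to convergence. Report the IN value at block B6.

Answer: {b, d, e}

Derivation:
Fixpoint table:
  B0:   IN={a, b, f}   OUT={a, b, d}
  B1:   IN={a, b, d}   OUT={a, b, d}
  B2:   IN={a, b, d}   OUT={a, b, d}
  B3:   IN={a, b, d}   OUT={a, b, d, e}
  B4:   IN={a, d, e}   OUT={a, d, e}
  B5:   IN={a, d, e}   OUT={b, d, e}
  B6:   IN={b, d, e}   OUT={a, b, d, e}
  B7:   IN={a, b, d, e}   OUT={a, b, d}
  B8:   IN={a, b, d}   OUT={}

Merge at B6: OUT[B6] = IN[B3] ⊔ IN[B7] = {a, b, d, e}
Applying B6's transfer function to that OUT value gives IN[B6] (row B6 above).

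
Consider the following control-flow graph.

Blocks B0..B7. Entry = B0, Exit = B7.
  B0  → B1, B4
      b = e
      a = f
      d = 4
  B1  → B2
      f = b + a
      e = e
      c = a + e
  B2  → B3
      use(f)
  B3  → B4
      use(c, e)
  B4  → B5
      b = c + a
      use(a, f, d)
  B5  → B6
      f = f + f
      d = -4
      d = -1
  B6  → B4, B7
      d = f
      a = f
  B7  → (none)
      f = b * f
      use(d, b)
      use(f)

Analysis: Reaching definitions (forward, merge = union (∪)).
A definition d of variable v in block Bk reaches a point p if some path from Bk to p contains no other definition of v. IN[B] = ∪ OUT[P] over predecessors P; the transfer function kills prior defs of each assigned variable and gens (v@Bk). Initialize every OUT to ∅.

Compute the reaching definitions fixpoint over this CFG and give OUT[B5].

Per-block solution:
  B0: | IN={} | OUT={a@B0, b@B0, d@B0}
  B1: | IN={a@B0, b@B0, d@B0} | OUT={a@B0, b@B0, c@B1, d@B0, e@B1, f@B1}
  B2: | IN={a@B0, b@B0, c@B1, d@B0, e@B1, f@B1} | OUT={a@B0, b@B0, c@B1, d@B0, e@B1, f@B1}
  B3: | IN={a@B0, b@B0, c@B1, d@B0, e@B1, f@B1} | OUT={a@B0, b@B0, c@B1, d@B0, e@B1, f@B1}
  B4: | IN={a@B0, a@B6, b@B0, b@B4, c@B1, d@B0, d@B6, e@B1, f@B1, f@B5} | OUT={a@B0, a@B6, b@B4, c@B1, d@B0, d@B6, e@B1, f@B1, f@B5}
  B5: | IN={a@B0, a@B6, b@B4, c@B1, d@B0, d@B6, e@B1, f@B1, f@B5} | OUT={a@B0, a@B6, b@B4, c@B1, d@B5, e@B1, f@B5}
  B6: | IN={a@B0, a@B6, b@B4, c@B1, d@B5, e@B1, f@B5} | OUT={a@B6, b@B4, c@B1, d@B6, e@B1, f@B5}
  B7: | IN={a@B6, b@B4, c@B1, d@B6, e@B1, f@B5} | OUT={a@B6, b@B4, c@B1, d@B6, e@B1, f@B7}

Merge at B5: IN[B5] = OUT[B4] = {a@B0, a@B6, b@B4, c@B1, d@B0, d@B6, e@B1, f@B1, f@B5}
Applying B5's transfer function to that IN value gives OUT[B5] (row B5 above).

Answer: {a@B0, a@B6, b@B4, c@B1, d@B5, e@B1, f@B5}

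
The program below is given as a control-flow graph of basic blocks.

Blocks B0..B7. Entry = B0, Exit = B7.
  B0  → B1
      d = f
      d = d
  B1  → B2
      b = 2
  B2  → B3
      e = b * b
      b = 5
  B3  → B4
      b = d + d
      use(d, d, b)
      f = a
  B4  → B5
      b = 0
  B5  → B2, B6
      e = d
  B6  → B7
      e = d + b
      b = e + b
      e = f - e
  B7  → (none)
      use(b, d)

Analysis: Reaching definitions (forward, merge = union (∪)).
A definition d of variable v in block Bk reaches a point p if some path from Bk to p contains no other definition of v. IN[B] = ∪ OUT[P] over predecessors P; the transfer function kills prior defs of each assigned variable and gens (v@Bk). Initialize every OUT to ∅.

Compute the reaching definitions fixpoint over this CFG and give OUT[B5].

Fixpoint table:
  B0:  IN={}  OUT={d@B0}
  B1:  IN={d@B0}  OUT={b@B1, d@B0}
  B2:  IN={b@B1, b@B4, d@B0, e@B5, f@B3}  OUT={b@B2, d@B0, e@B2, f@B3}
  B3:  IN={b@B2, d@B0, e@B2, f@B3}  OUT={b@B3, d@B0, e@B2, f@B3}
  B4:  IN={b@B3, d@B0, e@B2, f@B3}  OUT={b@B4, d@B0, e@B2, f@B3}
  B5:  IN={b@B4, d@B0, e@B2, f@B3}  OUT={b@B4, d@B0, e@B5, f@B3}
  B6:  IN={b@B4, d@B0, e@B5, f@B3}  OUT={b@B6, d@B0, e@B6, f@B3}
  B7:  IN={b@B6, d@B0, e@B6, f@B3}  OUT={b@B6, d@B0, e@B6, f@B3}

Merge at B5: IN[B5] = OUT[B4] = {b@B4, d@B0, e@B2, f@B3}
Applying B5's transfer function to that IN value gives OUT[B5] (row B5 above).

Answer: {b@B4, d@B0, e@B5, f@B3}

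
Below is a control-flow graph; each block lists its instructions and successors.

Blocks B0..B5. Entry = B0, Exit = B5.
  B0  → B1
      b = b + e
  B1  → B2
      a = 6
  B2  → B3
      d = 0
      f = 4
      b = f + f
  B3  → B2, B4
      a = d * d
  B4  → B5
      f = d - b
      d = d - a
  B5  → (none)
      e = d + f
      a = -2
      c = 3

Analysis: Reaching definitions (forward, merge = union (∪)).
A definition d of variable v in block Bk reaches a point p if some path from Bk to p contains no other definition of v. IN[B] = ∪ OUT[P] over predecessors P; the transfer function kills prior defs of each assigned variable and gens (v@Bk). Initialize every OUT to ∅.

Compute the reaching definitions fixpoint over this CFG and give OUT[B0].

Answer: {b@B0}

Working:
Fixpoint table:
  B0:  IN={}  OUT={b@B0}
  B1:  IN={b@B0}  OUT={a@B1, b@B0}
  B2:  IN={a@B1, a@B3, b@B0, b@B2, d@B2, f@B2}  OUT={a@B1, a@B3, b@B2, d@B2, f@B2}
  B3:  IN={a@B1, a@B3, b@B2, d@B2, f@B2}  OUT={a@B3, b@B2, d@B2, f@B2}
  B4:  IN={a@B3, b@B2, d@B2, f@B2}  OUT={a@B3, b@B2, d@B4, f@B4}
  B5:  IN={a@B3, b@B2, d@B4, f@B4}  OUT={a@B5, b@B2, c@B5, d@B4, e@B5, f@B4}

B0 is the boundary node: IN[B0] = {}
Applying B0's transfer function to that IN value gives OUT[B0] (row B0 above).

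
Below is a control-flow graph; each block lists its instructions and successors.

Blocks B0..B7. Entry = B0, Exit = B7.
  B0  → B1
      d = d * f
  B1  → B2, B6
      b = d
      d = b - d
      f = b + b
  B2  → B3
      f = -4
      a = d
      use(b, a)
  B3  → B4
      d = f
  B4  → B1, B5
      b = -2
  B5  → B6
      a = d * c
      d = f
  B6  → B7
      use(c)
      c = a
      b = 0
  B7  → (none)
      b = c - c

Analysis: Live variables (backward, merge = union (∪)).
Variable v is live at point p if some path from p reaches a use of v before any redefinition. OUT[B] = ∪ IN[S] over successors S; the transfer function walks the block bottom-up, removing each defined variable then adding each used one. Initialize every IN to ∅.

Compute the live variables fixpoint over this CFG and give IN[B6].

Answer: {a, c}

Derivation:
Converged values:
  B0:   IN={a, c, d, f}   OUT={a, c, d}
  B1:   IN={a, c, d}   OUT={a, b, c, d}
  B2:   IN={b, c, d}   OUT={a, c, f}
  B3:   IN={a, c, f}   OUT={a, c, d, f}
  B4:   IN={a, c, d, f}   OUT={a, c, d, f}
  B5:   IN={c, d, f}   OUT={a, c}
  B6:   IN={a, c}   OUT={c}
  B7:   IN={c}   OUT={}

Merge at B6: OUT[B6] = IN[B7] = {c}
Applying B6's transfer function to that OUT value gives IN[B6] (row B6 above).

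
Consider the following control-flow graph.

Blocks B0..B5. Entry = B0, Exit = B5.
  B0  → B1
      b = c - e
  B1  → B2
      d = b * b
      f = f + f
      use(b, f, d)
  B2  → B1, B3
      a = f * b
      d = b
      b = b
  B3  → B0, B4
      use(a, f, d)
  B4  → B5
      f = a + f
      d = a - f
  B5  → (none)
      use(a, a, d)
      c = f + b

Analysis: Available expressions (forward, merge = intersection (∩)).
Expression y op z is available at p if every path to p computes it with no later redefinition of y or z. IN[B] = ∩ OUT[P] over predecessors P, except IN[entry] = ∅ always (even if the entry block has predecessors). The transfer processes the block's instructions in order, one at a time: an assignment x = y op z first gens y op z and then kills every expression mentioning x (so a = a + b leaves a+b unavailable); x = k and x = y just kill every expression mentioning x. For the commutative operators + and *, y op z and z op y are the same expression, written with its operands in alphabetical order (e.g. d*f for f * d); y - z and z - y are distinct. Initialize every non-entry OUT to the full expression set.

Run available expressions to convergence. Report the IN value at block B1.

Fixpoint table:
  B0: | IN={} | OUT={c-e}
  B1: | IN={c-e} | OUT={b*b, c-e}
  B2: | IN={b*b, c-e} | OUT={c-e}
  B3: | IN={c-e} | OUT={c-e}
  B4: | IN={c-e} | OUT={a-f, c-e}
  B5: | IN={a-f, c-e} | OUT={a-f, b+f}

Merge at B1: IN[B1] = OUT[B0] ∩ OUT[B2] = {c-e}

Answer: {c-e}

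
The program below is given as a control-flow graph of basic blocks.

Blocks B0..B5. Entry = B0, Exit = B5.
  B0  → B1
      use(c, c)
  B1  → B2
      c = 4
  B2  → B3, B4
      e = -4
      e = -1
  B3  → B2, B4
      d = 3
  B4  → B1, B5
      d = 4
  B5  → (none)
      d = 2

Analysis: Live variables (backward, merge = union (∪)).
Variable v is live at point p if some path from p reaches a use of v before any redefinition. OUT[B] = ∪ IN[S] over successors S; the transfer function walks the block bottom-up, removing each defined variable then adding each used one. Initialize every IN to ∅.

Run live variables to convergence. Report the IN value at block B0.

Answer: {c}

Working:
Fixpoint table:
  B0:  IN={c}  OUT={}
  B1:  IN={}  OUT={}
  B2:  IN={}  OUT={}
  B3:  IN={}  OUT={}
  B4:  IN={}  OUT={}
  B5:  IN={}  OUT={}

Merge at B0: OUT[B0] = IN[B1] = {}
Applying B0's transfer function to that OUT value gives IN[B0] (row B0 above).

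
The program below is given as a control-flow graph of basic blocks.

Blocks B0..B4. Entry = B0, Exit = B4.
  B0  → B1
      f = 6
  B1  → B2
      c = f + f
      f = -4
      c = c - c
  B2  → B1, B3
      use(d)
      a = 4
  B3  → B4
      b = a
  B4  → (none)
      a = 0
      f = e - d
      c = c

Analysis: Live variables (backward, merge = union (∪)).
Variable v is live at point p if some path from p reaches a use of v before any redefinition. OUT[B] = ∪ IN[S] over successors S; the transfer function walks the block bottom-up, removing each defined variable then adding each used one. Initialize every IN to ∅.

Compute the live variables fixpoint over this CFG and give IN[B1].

Answer: {d, e, f}

Working:
Fixpoint table:
  B0: | IN={d, e} | OUT={d, e, f}
  B1: | IN={d, e, f} | OUT={c, d, e, f}
  B2: | IN={c, d, e, f} | OUT={a, c, d, e, f}
  B3: | IN={a, c, d, e} | OUT={c, d, e}
  B4: | IN={c, d, e} | OUT={}

Merge at B1: OUT[B1] = IN[B2] = {c, d, e, f}
Applying B1's transfer function to that OUT value gives IN[B1] (row B1 above).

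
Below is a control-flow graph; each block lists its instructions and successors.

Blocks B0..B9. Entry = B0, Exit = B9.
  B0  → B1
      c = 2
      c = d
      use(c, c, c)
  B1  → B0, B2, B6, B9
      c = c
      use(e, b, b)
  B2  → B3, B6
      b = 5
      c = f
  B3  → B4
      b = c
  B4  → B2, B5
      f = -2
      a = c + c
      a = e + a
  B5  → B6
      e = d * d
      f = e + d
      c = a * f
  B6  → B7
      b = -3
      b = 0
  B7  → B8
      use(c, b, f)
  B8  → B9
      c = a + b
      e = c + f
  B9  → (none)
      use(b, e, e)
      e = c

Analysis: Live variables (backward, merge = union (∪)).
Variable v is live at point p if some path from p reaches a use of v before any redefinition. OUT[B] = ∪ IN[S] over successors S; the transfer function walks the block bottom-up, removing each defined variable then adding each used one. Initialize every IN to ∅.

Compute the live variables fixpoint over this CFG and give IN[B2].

Per-block solution:
  B0:  IN={a, b, d, e, f}  OUT={a, b, c, d, e, f}
  B1:  IN={a, b, c, d, e, f}  OUT={a, b, c, d, e, f}
  B2:  IN={a, d, e, f}  OUT={a, c, d, e, f}
  B3:  IN={c, d, e}  OUT={c, d, e}
  B4:  IN={c, d, e}  OUT={a, d, e, f}
  B5:  IN={a, d}  OUT={a, c, f}
  B6:  IN={a, c, f}  OUT={a, b, c, f}
  B7:  IN={a, b, c, f}  OUT={a, b, f}
  B8:  IN={a, b, f}  OUT={b, c, e}
  B9:  IN={b, c, e}  OUT={}

Merge at B2: OUT[B2] = IN[B3] ⊔ IN[B6] = {a, c, d, e, f}
Applying B2's transfer function to that OUT value gives IN[B2] (row B2 above).

Answer: {a, d, e, f}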